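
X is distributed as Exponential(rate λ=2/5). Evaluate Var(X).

For X ~ Exponential(rate λ=2/5):
Var(X) = \frac{25}{4}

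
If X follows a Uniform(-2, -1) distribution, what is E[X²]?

Using the identity E[X²] = Var(X) + (E[X])²:
E[X] = - \frac{3}{2}
Var(X) = \frac{1}{12}
E[X²] = \frac{1}{12} + (- \frac{3}{2})²
= \frac{7}{3}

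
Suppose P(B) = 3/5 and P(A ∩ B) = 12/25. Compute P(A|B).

P(A|B) = P(A ∩ B) / P(B)
= (12/25) / (3/5)
= 4/5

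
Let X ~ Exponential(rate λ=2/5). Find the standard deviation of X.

For X ~ Exponential(rate λ=2/5):
Var(X) = \frac{25}{4}
SD(X) = √(Var(X)) = √(\frac{25}{4}) = \frac{5}{2}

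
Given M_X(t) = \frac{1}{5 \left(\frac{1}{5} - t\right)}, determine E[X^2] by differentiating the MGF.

To find E[X^2], compute M^(2)(0):
M^(1)(t) = \frac{1}{5 \left(\frac{1}{5} - t\right)^{2}}
M^(2)(t) = \frac{2}{5 \left(\frac{1}{5} - t\right)^{3}}
M^(2)(0) = 50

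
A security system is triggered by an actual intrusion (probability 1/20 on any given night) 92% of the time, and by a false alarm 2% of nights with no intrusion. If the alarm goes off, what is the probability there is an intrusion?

Let D = the rare event, + = positive/flagged.
P(D) = 1/20
P(+|D) = 92/100 = 23/25
P(+|D') = 2/100 = 1/50
P(+) = P(+|D)P(D) + P(+|D')P(D')
     = \frac{23}{25} × \frac{1}{20} + \frac{1}{50} × \frac{19}{20}
     = \frac{13}{200}
P(D|+) = P(+|D)P(D)/P(+) = \frac{46}{65}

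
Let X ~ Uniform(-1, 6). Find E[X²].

Using the identity E[X²] = Var(X) + (E[X])²:
E[X] = \frac{5}{2}
Var(X) = \frac{49}{12}
E[X²] = \frac{49}{12} + (\frac{5}{2})²
= \frac{31}{3}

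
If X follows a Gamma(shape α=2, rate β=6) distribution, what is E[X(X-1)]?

E[X(X-1)] = E[X² - X] = E[X²] - E[X]
E[X] = \frac{1}{3}
E[X²] = Var(X) + (E[X])² = \frac{1}{18} + (\frac{1}{3})² = \frac{1}{6}
E[X(X-1)] = \frac{1}{6} - \frac{1}{3} = - \frac{1}{6}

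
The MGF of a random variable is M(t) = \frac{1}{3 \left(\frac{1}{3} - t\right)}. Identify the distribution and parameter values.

The MGF M(t) = \frac{1}{3 \left(\frac{1}{3} - t\right)} is the standard form for the Exponential distribution.
Comparing with the known MGF formula identifies: Exponential(rate λ=1/3)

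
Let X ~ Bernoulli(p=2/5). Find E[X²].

Using the identity E[X²] = Var(X) + (E[X])²:
E[X] = \frac{2}{5}
Var(X) = \frac{6}{25}
E[X²] = \frac{6}{25} + (\frac{2}{5})²
= \frac{2}{5}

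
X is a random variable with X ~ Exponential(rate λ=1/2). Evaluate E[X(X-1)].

E[X(X-1)] = E[X² - X] = E[X²] - E[X]
E[X] = 2
E[X²] = Var(X) + (E[X])² = 4 + (2)² = 8
E[X(X-1)] = 8 - 2 = 6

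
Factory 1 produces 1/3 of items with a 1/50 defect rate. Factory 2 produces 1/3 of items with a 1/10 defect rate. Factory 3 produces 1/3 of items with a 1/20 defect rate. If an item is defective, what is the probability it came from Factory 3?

Using Bayes' theorem:
P(F1) = 1/3, P(D|F1) = 1/50
P(F2) = 1/3, P(D|F2) = 1/10
P(F3) = 1/3, P(D|F3) = 1/20
P(D) = P(D|F1)P(F1) + P(D|F2)P(F2) + P(D|F3)P(F3)
     = \frac{17}{300}
P(F3|D) = P(D|F3)P(F3) / P(D)
= \frac{5}{17}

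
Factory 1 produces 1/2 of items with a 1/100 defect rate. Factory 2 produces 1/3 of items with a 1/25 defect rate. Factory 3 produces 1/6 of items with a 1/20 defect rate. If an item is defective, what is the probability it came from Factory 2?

Using Bayes' theorem:
P(F1) = 1/2, P(D|F1) = 1/100
P(F2) = 1/3, P(D|F2) = 1/25
P(F3) = 1/6, P(D|F3) = 1/20
P(D) = P(D|F1)P(F1) + P(D|F2)P(F2) + P(D|F3)P(F3)
     = \frac{2}{75}
P(F2|D) = P(D|F2)P(F2) / P(D)
= \frac{1}{2}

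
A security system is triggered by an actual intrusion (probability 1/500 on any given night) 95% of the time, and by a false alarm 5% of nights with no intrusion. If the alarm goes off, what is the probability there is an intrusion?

Let D = the rare event, + = positive/flagged.
P(D) = 1/500
P(+|D) = 95/100 = 19/20
P(+|D') = 5/100 = 1/20
P(+) = P(+|D)P(D) + P(+|D')P(D')
     = \frac{19}{20} × \frac{1}{500} + \frac{1}{20} × \frac{499}{500}
     = \frac{259}{5000}
P(D|+) = P(+|D)P(D)/P(+) = \frac{19}{518}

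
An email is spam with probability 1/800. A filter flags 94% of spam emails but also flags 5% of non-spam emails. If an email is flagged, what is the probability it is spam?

Let D = the rare event, + = positive/flagged.
P(D) = 1/800
P(+|D) = 94/100 = 47/50
P(+|D') = 5/100 = 1/20
P(+) = P(+|D)P(D) + P(+|D')P(D')
     = \frac{47}{50} × \frac{1}{800} + \frac{1}{20} × \frac{799}{800}
     = \frac{4089}{80000}
P(D|+) = P(+|D)P(D)/P(+) = \frac{2}{87}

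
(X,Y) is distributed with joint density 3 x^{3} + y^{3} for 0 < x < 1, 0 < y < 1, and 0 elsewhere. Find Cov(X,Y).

E[XY] = ∫∫ xy × f(x,y) dx dy = \frac{2}{5}
E[X] = \frac{29}{40}
E[Y] = \frac{23}{40}
Cov(X,Y) = E[XY] - E[X]E[Y] = - \frac{27}{1600}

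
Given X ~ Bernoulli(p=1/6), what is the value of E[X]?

For X ~ Bernoulli(p=1/6), the expected value is:
E[X] = \frac{1}{6}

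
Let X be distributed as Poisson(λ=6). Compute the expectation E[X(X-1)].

E[X(X-1)] = E[X² - X] = E[X²] - E[X]
E[X] = 6
E[X²] = Var(X) + (E[X])² = 6 + (6)² = 42
E[X(X-1)] = 42 - 6 = 36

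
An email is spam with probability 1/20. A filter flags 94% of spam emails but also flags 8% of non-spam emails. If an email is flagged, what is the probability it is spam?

Let D = the rare event, + = positive/flagged.
P(D) = 1/20
P(+|D) = 94/100 = 47/50
P(+|D') = 8/100 = 2/25
P(+) = P(+|D)P(D) + P(+|D')P(D')
     = \frac{47}{50} × \frac{1}{20} + \frac{2}{25} × \frac{19}{20}
     = \frac{123}{1000}
P(D|+) = P(+|D)P(D)/P(+) = \frac{47}{123}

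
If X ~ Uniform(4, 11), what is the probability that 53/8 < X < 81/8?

P(53/8 < X < 81/8) = ∫_{53/8}^{81/8} f(x) dx
where f(x) = \frac{1}{7}
= \frac{1}{2}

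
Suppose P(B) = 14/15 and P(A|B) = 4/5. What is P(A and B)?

By definition, P(A|B) = P(A ∩ B) / P(B)
So P(A ∩ B) = P(A|B) × P(B)
= 4/5 × 14/15
= 56/75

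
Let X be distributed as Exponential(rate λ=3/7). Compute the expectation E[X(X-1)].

E[X(X-1)] = E[X² - X] = E[X²] - E[X]
E[X] = \frac{7}{3}
E[X²] = Var(X) + (E[X])² = \frac{49}{9} + (\frac{7}{3})² = \frac{98}{9}
E[X(X-1)] = \frac{98}{9} - \frac{7}{3} = \frac{77}{9}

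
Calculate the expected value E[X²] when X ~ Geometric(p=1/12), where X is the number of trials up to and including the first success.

Using the identity E[X²] = Var(X) + (E[X])²:
E[X] = 12
Var(X) = 132
E[X²] = 132 + (12)²
= 276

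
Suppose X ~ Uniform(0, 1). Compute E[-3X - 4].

For X ~ Uniform(0, 1):
E[X] = \frac{1}{2}
E[-3X - 4] = -3 × E[X] - 4 = - \frac{11}{2}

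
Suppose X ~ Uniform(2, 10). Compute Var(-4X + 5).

For X ~ Uniform(2, 10):
Var(X) = \frac{16}{3}
Var(-4X + 5) = (-4)² × Var(X) = 16 × \frac{16}{3} = \frac{256}{3}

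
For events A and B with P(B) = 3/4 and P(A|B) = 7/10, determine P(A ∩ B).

By definition, P(A|B) = P(A ∩ B) / P(B)
So P(A ∩ B) = P(A|B) × P(B)
= 7/10 × 3/4
= 21/40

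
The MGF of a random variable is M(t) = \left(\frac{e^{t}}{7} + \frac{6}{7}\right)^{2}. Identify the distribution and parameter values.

The MGF M(t) = \left(\frac{e^{t}}{7} + \frac{6}{7}\right)^{2} is the standard form for the Binomial distribution.
Comparing with the known MGF formula identifies: Binomial(n=2, p=1/7)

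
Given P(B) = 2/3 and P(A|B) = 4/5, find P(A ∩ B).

By definition, P(A|B) = P(A ∩ B) / P(B)
So P(A ∩ B) = P(A|B) × P(B)
= 4/5 × 2/3
= 8/15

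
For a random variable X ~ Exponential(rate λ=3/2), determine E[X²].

Using the identity E[X²] = Var(X) + (E[X])²:
E[X] = \frac{2}{3}
Var(X) = \frac{4}{9}
E[X²] = \frac{4}{9} + (\frac{2}{3})²
= \frac{8}{9}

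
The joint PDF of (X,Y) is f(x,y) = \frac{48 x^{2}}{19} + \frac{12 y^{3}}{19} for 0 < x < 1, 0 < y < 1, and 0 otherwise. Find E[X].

E[X] = ∫_0^1 ∫_0^1 x × f(x,y) dy dx
= ∫_0^1 ∫_0^1 x × (\frac{48 x^{2}}{19} + \frac{12 y^{3}}{19}) dy dx
= \frac{27}{38}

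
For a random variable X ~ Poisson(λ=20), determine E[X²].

Using the identity E[X²] = Var(X) + (E[X])²:
E[X] = 20
Var(X) = 20
E[X²] = 20 + (20)²
= 420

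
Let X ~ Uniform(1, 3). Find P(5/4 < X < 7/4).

P(5/4 < X < 7/4) = ∫_{5/4}^{7/4} f(x) dx
where f(x) = \frac{1}{2}
= \frac{1}{4}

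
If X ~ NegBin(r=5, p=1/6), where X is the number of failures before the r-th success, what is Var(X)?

For X ~ NegBin(r=5, p=1/6), where X is the number of failures before the r-th success:
Var(X) = 150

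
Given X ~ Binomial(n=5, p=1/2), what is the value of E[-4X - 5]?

For X ~ Binomial(n=5, p=1/2):
E[X] = \frac{5}{2}
E[-4X - 5] = -4 × E[X] - 5 = -15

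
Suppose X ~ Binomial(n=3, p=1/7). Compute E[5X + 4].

For X ~ Binomial(n=3, p=1/7):
E[X] = \frac{3}{7}
E[5X + 4] = 5 × E[X] + 4 = \frac{43}{7}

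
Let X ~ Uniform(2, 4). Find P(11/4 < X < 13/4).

P(11/4 < X < 13/4) = ∫_{11/4}^{13/4} f(x) dx
where f(x) = \frac{1}{2}
= \frac{1}{4}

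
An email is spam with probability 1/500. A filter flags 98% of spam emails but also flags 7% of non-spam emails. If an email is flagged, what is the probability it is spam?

Let D = the rare event, + = positive/flagged.
P(D) = 1/500
P(+|D) = 98/100 = 49/50
P(+|D') = 7/100
P(+) = P(+|D)P(D) + P(+|D')P(D')
     = \frac{49}{50} × \frac{1}{500} + \frac{7}{100} × \frac{499}{500}
     = \frac{3591}{50000}
P(D|+) = P(+|D)P(D)/P(+) = \frac{14}{513}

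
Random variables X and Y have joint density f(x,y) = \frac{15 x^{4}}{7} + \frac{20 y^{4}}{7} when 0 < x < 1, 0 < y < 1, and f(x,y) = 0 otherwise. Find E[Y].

E[Y] = ∫_0^1 ∫_0^1 y × f(x,y) dx dy
= \frac{29}{42}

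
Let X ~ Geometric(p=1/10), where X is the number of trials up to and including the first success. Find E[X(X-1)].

E[X(X-1)] = E[X² - X] = E[X²] - E[X]
E[X] = 10
E[X²] = Var(X) + (E[X])² = 90 + (10)² = 190
E[X(X-1)] = 190 - 10 = 180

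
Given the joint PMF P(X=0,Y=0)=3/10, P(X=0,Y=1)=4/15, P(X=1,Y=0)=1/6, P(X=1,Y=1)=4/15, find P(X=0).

P(X=0) = P(X=0,Y=0) + P(X=0,Y=1)
= 3/10 + 4/15
= 17/30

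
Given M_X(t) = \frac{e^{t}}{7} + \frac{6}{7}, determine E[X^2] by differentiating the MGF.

To find E[X^2], compute M^(2)(0):
M^(1)(t) = \frac{e^{t}}{7}
M^(2)(t) = \frac{e^{t}}{7}
M^(2)(0) = \frac{1}{7}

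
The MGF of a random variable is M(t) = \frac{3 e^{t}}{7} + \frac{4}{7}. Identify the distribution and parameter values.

The MGF M(t) = \frac{3 e^{t}}{7} + \frac{4}{7} is the standard form for the Bernoulli distribution.
Comparing with the known MGF formula identifies: Bernoulli(p=3/7)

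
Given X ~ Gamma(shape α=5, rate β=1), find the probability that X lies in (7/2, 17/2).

P(7/2 < X < 17/2) = ∫_{7/2}^{17/2} f(x) dx
where f(x) = \frac{x^{4} e^{- x}}{24}
= \frac{5 \left(-28069 + 1845 e^{5}\right)}{384 e^{\frac{17}{2}}}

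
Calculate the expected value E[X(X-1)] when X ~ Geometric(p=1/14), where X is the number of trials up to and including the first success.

E[X(X-1)] = E[X² - X] = E[X²] - E[X]
E[X] = 14
E[X²] = Var(X) + (E[X])² = 182 + (14)² = 378
E[X(X-1)] = 378 - 14 = 364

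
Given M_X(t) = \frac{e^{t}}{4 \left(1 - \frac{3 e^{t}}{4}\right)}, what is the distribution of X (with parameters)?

The MGF M(t) = \frac{e^{t}}{4 \left(1 - \frac{3 e^{t}}{4}\right)} is the standard form for the Geometric distribution.
Comparing with the known MGF formula identifies: Geometric(p=1/4), X = trial number of first success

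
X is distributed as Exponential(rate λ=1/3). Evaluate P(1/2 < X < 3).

P(1/2 < X < 3) = ∫_{1/2}^{3} f(x) dx
where f(x) = \frac{e^{- \frac{x}{3}}}{3}
= - \frac{1}{e} + e^{- \frac{1}{6}}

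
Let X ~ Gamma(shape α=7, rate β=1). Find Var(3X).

For X ~ Gamma(shape α=7, rate β=1):
Var(X) = 7
Var(3X) = (3)² × Var(X) = 9 × 7 = 63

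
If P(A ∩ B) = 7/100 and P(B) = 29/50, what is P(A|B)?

P(A|B) = P(A ∩ B) / P(B)
= (7/100) / (29/50)
= 7/58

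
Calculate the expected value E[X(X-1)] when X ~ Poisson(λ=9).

E[X(X-1)] = E[X² - X] = E[X²] - E[X]
E[X] = 9
E[X²] = Var(X) + (E[X])² = 9 + (9)² = 90
E[X(X-1)] = 90 - 9 = 81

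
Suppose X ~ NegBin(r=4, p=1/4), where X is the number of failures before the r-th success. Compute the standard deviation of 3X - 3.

For X ~ NegBin(r=4, p=1/4), where X is the number of failures before the r-th success:
Var(X) = 48
SD(X) = √(Var(X)) = √(48) = 4 \sqrt{3}
SD(3X - 3) = |3| × SD(X) = 3 × 4 \sqrt{3} = 12 \sqrt{3}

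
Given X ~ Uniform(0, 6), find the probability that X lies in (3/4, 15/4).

P(3/4 < X < 15/4) = ∫_{3/4}^{15/4} f(x) dx
where f(x) = \frac{1}{6}
= \frac{1}{2}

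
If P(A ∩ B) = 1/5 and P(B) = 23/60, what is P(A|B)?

P(A|B) = P(A ∩ B) / P(B)
= (1/5) / (23/60)
= 12/23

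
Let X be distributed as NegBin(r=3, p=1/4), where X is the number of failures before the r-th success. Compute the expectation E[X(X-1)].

E[X(X-1)] = E[X² - X] = E[X²] - E[X]
E[X] = 9
E[X²] = Var(X) + (E[X])² = 36 + (9)² = 117
E[X(X-1)] = 117 - 9 = 108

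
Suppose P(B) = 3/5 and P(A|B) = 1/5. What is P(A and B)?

By definition, P(A|B) = P(A ∩ B) / P(B)
So P(A ∩ B) = P(A|B) × P(B)
= 1/5 × 3/5
= 3/25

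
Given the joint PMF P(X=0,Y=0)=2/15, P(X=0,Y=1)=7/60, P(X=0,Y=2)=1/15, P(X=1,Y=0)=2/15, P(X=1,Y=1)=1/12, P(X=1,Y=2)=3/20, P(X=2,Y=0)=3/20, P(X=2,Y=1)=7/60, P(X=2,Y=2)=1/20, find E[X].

First find marginal of X:
P(X=0) = 19/60
P(X=1) = 11/30
P(X=2) = 19/60
E[X] = 0 × 19/60 + 1 × 11/30 + 2 × 19/60 = 1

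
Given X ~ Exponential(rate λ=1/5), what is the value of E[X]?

For X ~ Exponential(rate λ=1/5), the expected value is:
E[X] = 5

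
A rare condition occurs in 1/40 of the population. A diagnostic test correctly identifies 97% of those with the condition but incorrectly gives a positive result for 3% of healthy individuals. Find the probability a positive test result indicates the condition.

Let D = the rare event, + = positive/flagged.
P(D) = 1/40
P(+|D) = 97/100
P(+|D') = 3/100
P(+) = P(+|D)P(D) + P(+|D')P(D')
     = \frac{97}{100} × \frac{1}{40} + \frac{3}{100} × \frac{39}{40}
     = \frac{107}{2000}
P(D|+) = P(+|D)P(D)/P(+) = \frac{97}{214}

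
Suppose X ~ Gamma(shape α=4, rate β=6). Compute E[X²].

Using the identity E[X²] = Var(X) + (E[X])²:
E[X] = \frac{2}{3}
Var(X) = \frac{1}{9}
E[X²] = \frac{1}{9} + (\frac{2}{3})²
= \frac{5}{9}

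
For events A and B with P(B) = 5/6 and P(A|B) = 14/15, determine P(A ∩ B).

By definition, P(A|B) = P(A ∩ B) / P(B)
So P(A ∩ B) = P(A|B) × P(B)
= 14/15 × 5/6
= 7/9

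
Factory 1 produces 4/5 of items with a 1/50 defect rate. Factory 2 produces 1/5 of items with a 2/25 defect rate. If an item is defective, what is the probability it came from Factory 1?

Using Bayes' theorem:
P(F1) = 4/5, P(D|F1) = 1/50
P(F2) = 1/5, P(D|F2) = 2/25
P(D) = P(D|F1)P(F1) + P(D|F2)P(F2)
     = \frac{4}{125}
P(F1|D) = P(D|F1)P(F1) / P(D)
= \frac{1}{2}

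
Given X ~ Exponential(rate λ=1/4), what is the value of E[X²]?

Using the identity E[X²] = Var(X) + (E[X])²:
E[X] = 4
Var(X) = 16
E[X²] = 16 + (4)²
= 32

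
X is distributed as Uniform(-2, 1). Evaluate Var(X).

For X ~ Uniform(-2, 1):
Var(X) = \frac{3}{4}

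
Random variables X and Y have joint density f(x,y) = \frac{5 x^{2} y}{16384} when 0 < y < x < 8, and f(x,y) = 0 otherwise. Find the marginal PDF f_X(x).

f_X(x) = ∫_0^x \frac{5 x^{2} y}{16384} dy = \frac{5 x^{4}}{32768}
for 0 < x < 8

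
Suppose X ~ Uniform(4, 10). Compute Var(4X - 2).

For X ~ Uniform(4, 10):
Var(X) = 3
Var(4X - 2) = (4)² × Var(X) = 16 × 3 = 48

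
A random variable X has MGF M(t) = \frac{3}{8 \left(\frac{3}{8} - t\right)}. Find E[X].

To find E[X], compute M^(1)(0):
M^(1)(t) = \frac{3}{8 \left(\frac{3}{8} - t\right)^{2}}
M^(1)(0) = \frac{8}{3}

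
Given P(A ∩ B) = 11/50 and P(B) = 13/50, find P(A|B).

P(A|B) = P(A ∩ B) / P(B)
= (11/50) / (13/50)
= 11/13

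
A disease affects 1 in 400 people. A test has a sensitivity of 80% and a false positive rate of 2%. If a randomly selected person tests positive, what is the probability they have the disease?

Let D = the rare event, + = positive/flagged.
P(D) = 1/400
P(+|D) = 80/100 = 4/5
P(+|D') = 2/100 = 1/50
P(+) = P(+|D)P(D) + P(+|D')P(D')
     = \frac{4}{5} × \frac{1}{400} + \frac{1}{50} × \frac{399}{400}
     = \frac{439}{20000}
P(D|+) = P(+|D)P(D)/P(+) = \frac{40}{439}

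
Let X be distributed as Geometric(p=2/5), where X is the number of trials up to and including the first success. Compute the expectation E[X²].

Using the identity E[X²] = Var(X) + (E[X])²:
E[X] = \frac{5}{2}
Var(X) = \frac{15}{4}
E[X²] = \frac{15}{4} + (\frac{5}{2})²
= 10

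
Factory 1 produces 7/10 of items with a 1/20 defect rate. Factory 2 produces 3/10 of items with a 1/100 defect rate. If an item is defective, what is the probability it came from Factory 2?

Using Bayes' theorem:
P(F1) = 7/10, P(D|F1) = 1/20
P(F2) = 3/10, P(D|F2) = 1/100
P(D) = P(D|F1)P(F1) + P(D|F2)P(F2)
     = \frac{19}{500}
P(F2|D) = P(D|F2)P(F2) / P(D)
= \frac{3}{38}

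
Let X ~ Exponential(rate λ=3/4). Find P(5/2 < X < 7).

P(5/2 < X < 7) = ∫_{5/2}^{7} f(x) dx
where f(x) = \frac{3 e^{- \frac{3 x}{4}}}{4}
= - \frac{1}{e^{\frac{21}{4}}} + e^{- \frac{15}{8}}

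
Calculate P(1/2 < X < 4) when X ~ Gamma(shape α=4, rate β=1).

P(1/2 < X < 4) = ∫_{1/2}^{4} f(x) dx
where f(x) = \frac{x^{3} e^{- x}}{6}
= - \frac{71}{3 e^{4}} + \frac{79}{48 e^{\frac{1}{2}}}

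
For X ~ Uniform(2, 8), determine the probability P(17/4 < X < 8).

P(17/4 < X < 8) = ∫_{17/4}^{8} f(x) dx
where f(x) = \frac{1}{6}
= \frac{5}{8}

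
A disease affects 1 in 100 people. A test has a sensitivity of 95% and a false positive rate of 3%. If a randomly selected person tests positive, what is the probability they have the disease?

Let D = the rare event, + = positive/flagged.
P(D) = 1/100
P(+|D) = 95/100 = 19/20
P(+|D') = 3/100
P(+) = P(+|D)P(D) + P(+|D')P(D')
     = \frac{19}{20} × \frac{1}{100} + \frac{3}{100} × \frac{99}{100}
     = \frac{49}{1250}
P(D|+) = P(+|D)P(D)/P(+) = \frac{95}{392}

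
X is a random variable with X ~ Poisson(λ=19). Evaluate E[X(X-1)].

E[X(X-1)] = E[X² - X] = E[X²] - E[X]
E[X] = 19
E[X²] = Var(X) + (E[X])² = 19 + (19)² = 380
E[X(X-1)] = 380 - 19 = 361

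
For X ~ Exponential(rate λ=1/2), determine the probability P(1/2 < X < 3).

P(1/2 < X < 3) = ∫_{1/2}^{3} f(x) dx
where f(x) = \frac{e^{- \frac{x}{2}}}{2}
= - \frac{1}{e^{\frac{3}{2}}} + e^{- \frac{1}{4}}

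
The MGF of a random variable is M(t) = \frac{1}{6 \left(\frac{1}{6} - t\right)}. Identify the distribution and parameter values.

The MGF M(t) = \frac{1}{6 \left(\frac{1}{6} - t\right)} is the standard form for the Exponential distribution.
Comparing with the known MGF formula identifies: Exponential(rate λ=1/6)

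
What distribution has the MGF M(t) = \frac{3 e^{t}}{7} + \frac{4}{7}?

The MGF M(t) = \frac{3 e^{t}}{7} + \frac{4}{7} is the standard form for the Bernoulli distribution.
Comparing with the known MGF formula identifies: Bernoulli(p=3/7)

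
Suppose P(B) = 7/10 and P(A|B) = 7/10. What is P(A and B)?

By definition, P(A|B) = P(A ∩ B) / P(B)
So P(A ∩ B) = P(A|B) × P(B)
= 7/10 × 7/10
= 49/100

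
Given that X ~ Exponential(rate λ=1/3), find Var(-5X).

For X ~ Exponential(rate λ=1/3):
Var(X) = 9
Var(-5X) = (-5)² × Var(X) = 25 × 9 = 225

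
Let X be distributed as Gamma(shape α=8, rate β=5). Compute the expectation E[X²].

Using the identity E[X²] = Var(X) + (E[X])²:
E[X] = \frac{8}{5}
Var(X) = \frac{8}{25}
E[X²] = \frac{8}{25} + (\frac{8}{5})²
= \frac{72}{25}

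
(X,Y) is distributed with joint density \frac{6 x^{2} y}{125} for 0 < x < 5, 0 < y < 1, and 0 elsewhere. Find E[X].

f_X(x) = ∫_0^1 \frac{6 x^{2} y}{125} dy = \frac{3 x^{2}}{125}
E[X] = ∫_0^5 x × (\frac{3 x^{2}}{125}) dx = \frac{15}{4}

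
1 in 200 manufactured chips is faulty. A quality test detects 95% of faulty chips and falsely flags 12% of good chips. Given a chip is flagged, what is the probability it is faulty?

Let D = the rare event, + = positive/flagged.
P(D) = 1/200
P(+|D) = 95/100 = 19/20
P(+|D') = 12/100 = 3/25
P(+) = P(+|D)P(D) + P(+|D')P(D')
     = \frac{19}{20} × \frac{1}{200} + \frac{3}{25} × \frac{199}{200}
     = \frac{2483}{20000}
P(D|+) = P(+|D)P(D)/P(+) = \frac{95}{2483}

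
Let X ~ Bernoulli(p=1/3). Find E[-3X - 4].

For X ~ Bernoulli(p=1/3):
E[X] = \frac{1}{3}
E[-3X - 4] = -3 × E[X] - 4 = -5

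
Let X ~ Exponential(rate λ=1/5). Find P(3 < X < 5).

P(3 < X < 5) = ∫_{3}^{5} f(x) dx
where f(x) = \frac{e^{- \frac{x}{5}}}{5}
= - \frac{1}{e} + e^{- \frac{3}{5}}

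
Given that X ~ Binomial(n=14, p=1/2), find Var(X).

For X ~ Binomial(n=14, p=1/2):
Var(X) = \frac{7}{2}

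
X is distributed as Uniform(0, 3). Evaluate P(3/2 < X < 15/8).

P(3/2 < X < 15/8) = ∫_{3/2}^{15/8} f(x) dx
where f(x) = \frac{1}{3}
= \frac{1}{8}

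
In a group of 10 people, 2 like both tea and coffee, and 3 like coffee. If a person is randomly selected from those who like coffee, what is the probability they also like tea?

P(A ∩ B) = 2/10 = 1/5
P(B) = 3/10
P(A|B) = P(A ∩ B) / P(B) = (1/5) / (3/10) = 2/3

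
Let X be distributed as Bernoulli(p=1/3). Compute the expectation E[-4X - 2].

For X ~ Bernoulli(p=1/3):
E[X] = \frac{1}{3}
E[-4X - 2] = -4 × E[X] - 2 = - \frac{10}{3}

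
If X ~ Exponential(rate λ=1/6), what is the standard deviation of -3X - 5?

For X ~ Exponential(rate λ=1/6):
Var(X) = 36
SD(X) = √(Var(X)) = √(36) = 6
SD(-3X - 5) = |-3| × SD(X) = 3 × 6 = 18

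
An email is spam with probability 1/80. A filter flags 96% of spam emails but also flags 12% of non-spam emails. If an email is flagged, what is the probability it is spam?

Let D = the rare event, + = positive/flagged.
P(D) = 1/80
P(+|D) = 96/100 = 24/25
P(+|D') = 12/100 = 3/25
P(+) = P(+|D)P(D) + P(+|D')P(D')
     = \frac{24}{25} × \frac{1}{80} + \frac{3}{25} × \frac{79}{80}
     = \frac{261}{2000}
P(D|+) = P(+|D)P(D)/P(+) = \frac{8}{87}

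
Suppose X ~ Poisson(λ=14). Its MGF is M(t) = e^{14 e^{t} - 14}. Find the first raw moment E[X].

To find E[X], compute M^(1)(0):
M^(1)(t) = 14 e^{t} e^{14 e^{t} - 14}
M^(1)(0) = 14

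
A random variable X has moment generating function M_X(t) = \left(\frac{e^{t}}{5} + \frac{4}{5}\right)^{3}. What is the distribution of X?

The MGF M(t) = \left(\frac{e^{t}}{5} + \frac{4}{5}\right)^{3} is the standard form for the Binomial distribution.
Comparing with the known MGF formula identifies: Binomial(n=3, p=1/5)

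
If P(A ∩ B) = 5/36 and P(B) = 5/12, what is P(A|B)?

P(A|B) = P(A ∩ B) / P(B)
= (5/36) / (5/12)
= 1/3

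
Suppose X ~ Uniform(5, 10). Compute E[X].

For X ~ Uniform(5, 10), the expected value is:
E[X] = \frac{15}{2}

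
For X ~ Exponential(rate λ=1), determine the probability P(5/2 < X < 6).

P(5/2 < X < 6) = ∫_{5/2}^{6} f(x) dx
where f(x) = e^{- x}
= - \frac{1}{e^{6}} + e^{- \frac{5}{2}}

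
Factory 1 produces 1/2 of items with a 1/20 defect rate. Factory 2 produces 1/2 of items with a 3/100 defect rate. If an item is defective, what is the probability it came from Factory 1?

Using Bayes' theorem:
P(F1) = 1/2, P(D|F1) = 1/20
P(F2) = 1/2, P(D|F2) = 3/100
P(D) = P(D|F1)P(F1) + P(D|F2)P(F2)
     = \frac{1}{25}
P(F1|D) = P(D|F1)P(F1) / P(D)
= \frac{5}{8}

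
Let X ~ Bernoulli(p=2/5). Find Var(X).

For X ~ Bernoulli(p=2/5):
Var(X) = \frac{6}{25}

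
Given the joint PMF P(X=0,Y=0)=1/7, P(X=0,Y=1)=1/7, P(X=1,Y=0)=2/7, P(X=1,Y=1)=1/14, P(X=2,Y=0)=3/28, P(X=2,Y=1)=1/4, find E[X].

First find marginal of X:
P(X=0) = 2/7
P(X=1) = 5/14
P(X=2) = 5/14
E[X] = 0 × 2/7 + 1 × 5/14 + 2 × 5/14 = 15/14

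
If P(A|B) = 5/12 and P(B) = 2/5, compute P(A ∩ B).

By definition, P(A|B) = P(A ∩ B) / P(B)
So P(A ∩ B) = P(A|B) × P(B)
= 5/12 × 2/5
= 1/6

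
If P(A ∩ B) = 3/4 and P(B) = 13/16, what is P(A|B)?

P(A|B) = P(A ∩ B) / P(B)
= (3/4) / (13/16)
= 12/13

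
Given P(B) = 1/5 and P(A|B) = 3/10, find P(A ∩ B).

By definition, P(A|B) = P(A ∩ B) / P(B)
So P(A ∩ B) = P(A|B) × P(B)
= 3/10 × 1/5
= 3/50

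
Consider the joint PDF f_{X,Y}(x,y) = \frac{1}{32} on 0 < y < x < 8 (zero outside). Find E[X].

f_X(x) = ∫_0^x \frac{1}{32} dy = \frac{x}{32}
E[X] = ∫_0^8 x × (\frac{x}{32}) dx = \frac{16}{3}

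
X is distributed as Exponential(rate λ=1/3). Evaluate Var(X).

For X ~ Exponential(rate λ=1/3):
Var(X) = 9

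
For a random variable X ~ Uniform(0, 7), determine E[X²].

Using the identity E[X²] = Var(X) + (E[X])²:
E[X] = \frac{7}{2}
Var(X) = \frac{49}{12}
E[X²] = \frac{49}{12} + (\frac{7}{2})²
= \frac{49}{3}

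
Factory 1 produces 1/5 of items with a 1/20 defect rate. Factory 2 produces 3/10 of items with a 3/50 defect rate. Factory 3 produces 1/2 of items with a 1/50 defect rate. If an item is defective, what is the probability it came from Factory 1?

Using Bayes' theorem:
P(F1) = 1/5, P(D|F1) = 1/20
P(F2) = 3/10, P(D|F2) = 3/50
P(F3) = 1/2, P(D|F3) = 1/50
P(D) = P(D|F1)P(F1) + P(D|F2)P(F2) + P(D|F3)P(F3)
     = \frac{19}{500}
P(F1|D) = P(D|F1)P(F1) / P(D)
= \frac{5}{19}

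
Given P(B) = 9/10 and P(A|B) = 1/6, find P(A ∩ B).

By definition, P(A|B) = P(A ∩ B) / P(B)
So P(A ∩ B) = P(A|B) × P(B)
= 1/6 × 9/10
= 3/20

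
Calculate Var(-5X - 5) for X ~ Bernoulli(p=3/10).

For X ~ Bernoulli(p=3/10):
Var(X) = \frac{21}{100}
Var(-5X - 5) = (-5)² × Var(X) = 25 × \frac{21}{100} = \frac{21}{4}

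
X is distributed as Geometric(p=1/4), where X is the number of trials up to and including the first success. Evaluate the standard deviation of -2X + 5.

For X ~ Geometric(p=1/4), where X is the number of trials up to and including the first success:
Var(X) = 12
SD(X) = √(Var(X)) = √(12) = 2 \sqrt{3}
SD(-2X + 5) = |-2| × SD(X) = 2 × 2 \sqrt{3} = 4 \sqrt{3}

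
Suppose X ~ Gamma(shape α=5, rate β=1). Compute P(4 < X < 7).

P(4 < X < 7) = ∫_{4}^{7} f(x) dx
where f(x) = \frac{x^{4} e^{- x}}{24}
= \frac{-4553 + 824 e^{3}}{24 e^{7}}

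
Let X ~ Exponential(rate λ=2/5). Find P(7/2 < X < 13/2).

P(7/2 < X < 13/2) = ∫_{7/2}^{13/2} f(x) dx
where f(x) = \frac{2 e^{- \frac{2 x}{5}}}{5}
= - \frac{1 - e^{\frac{6}{5}}}{e^{\frac{13}{5}}}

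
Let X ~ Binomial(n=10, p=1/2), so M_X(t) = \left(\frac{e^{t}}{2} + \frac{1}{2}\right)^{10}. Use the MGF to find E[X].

To find E[X], compute M^(1)(0):
M^(1)(t) = 5 \left(\frac{e^{t}}{2} + \frac{1}{2}\right)^{9} e^{t}
M^(1)(0) = 5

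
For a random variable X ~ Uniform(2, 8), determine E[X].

For X ~ Uniform(2, 8), the expected value is:
E[X] = 5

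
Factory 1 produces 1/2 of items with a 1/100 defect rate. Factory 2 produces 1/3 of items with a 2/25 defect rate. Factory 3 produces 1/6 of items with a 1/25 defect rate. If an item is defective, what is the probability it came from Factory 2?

Using Bayes' theorem:
P(F1) = 1/2, P(D|F1) = 1/100
P(F2) = 1/3, P(D|F2) = 2/25
P(F3) = 1/6, P(D|F3) = 1/25
P(D) = P(D|F1)P(F1) + P(D|F2)P(F2) + P(D|F3)P(F3)
     = \frac{23}{600}
P(F2|D) = P(D|F2)P(F2) / P(D)
= \frac{16}{23}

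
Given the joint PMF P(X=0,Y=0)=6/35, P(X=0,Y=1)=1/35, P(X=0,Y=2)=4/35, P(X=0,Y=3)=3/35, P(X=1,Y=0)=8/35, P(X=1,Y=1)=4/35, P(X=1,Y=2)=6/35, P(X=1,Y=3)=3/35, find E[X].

First find marginal of X:
P(X=0) = 2/5
P(X=1) = 3/5
E[X] = 0 × 2/5 + 1 × 3/5 = 3/5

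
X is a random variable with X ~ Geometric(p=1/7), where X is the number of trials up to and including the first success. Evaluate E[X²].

Using the identity E[X²] = Var(X) + (E[X])²:
E[X] = 7
Var(X) = 42
E[X²] = 42 + (7)²
= 91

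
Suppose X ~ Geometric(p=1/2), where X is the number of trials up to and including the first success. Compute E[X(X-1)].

E[X(X-1)] = E[X² - X] = E[X²] - E[X]
E[X] = 2
E[X²] = Var(X) + (E[X])² = 2 + (2)² = 6
E[X(X-1)] = 6 - 2 = 4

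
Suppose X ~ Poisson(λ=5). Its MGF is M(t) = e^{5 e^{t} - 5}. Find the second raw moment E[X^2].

To find E[X^2], compute M^(2)(0):
M^(1)(t) = 5 e^{t} e^{5 e^{t} - 5}
M^(2)(t) = 25 e^{2 t} e^{5 e^{t} - 5} + 5 e^{t} e^{5 e^{t} - 5}
M^(2)(0) = 30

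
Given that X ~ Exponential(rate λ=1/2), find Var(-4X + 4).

For X ~ Exponential(rate λ=1/2):
Var(X) = 4
Var(-4X + 4) = (-4)² × Var(X) = 16 × 4 = 64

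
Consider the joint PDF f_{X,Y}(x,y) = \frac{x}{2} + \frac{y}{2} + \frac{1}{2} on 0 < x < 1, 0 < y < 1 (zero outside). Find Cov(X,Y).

E[XY] = ∫∫ xy × f(x,y) dx dy = \frac{7}{24}
E[X] = \frac{13}{24}
E[Y] = \frac{13}{24}
Cov(X,Y) = E[XY] - E[X]E[Y] = - \frac{1}{576}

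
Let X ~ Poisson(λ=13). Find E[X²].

Using the identity E[X²] = Var(X) + (E[X])²:
E[X] = 13
Var(X) = 13
E[X²] = 13 + (13)²
= 182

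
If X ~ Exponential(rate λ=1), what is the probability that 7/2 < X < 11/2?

P(7/2 < X < 11/2) = ∫_{7/2}^{11/2} f(x) dx
where f(x) = e^{- x}
= - \frac{1 - e^{2}}{e^{\frac{11}{2}}}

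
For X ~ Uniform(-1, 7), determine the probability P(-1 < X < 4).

P(-1 < X < 4) = ∫_{-1}^{4} f(x) dx
where f(x) = \frac{1}{8}
= \frac{5}{8}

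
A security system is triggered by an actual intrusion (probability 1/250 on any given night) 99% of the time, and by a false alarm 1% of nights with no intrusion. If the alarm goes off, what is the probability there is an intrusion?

Let D = the rare event, + = positive/flagged.
P(D) = 1/250
P(+|D) = 99/100
P(+|D') = 1/100
P(+) = P(+|D)P(D) + P(+|D')P(D')
     = \frac{99}{100} × \frac{1}{250} + \frac{1}{100} × \frac{249}{250}
     = \frac{87}{6250}
P(D|+) = P(+|D)P(D)/P(+) = \frac{33}{116}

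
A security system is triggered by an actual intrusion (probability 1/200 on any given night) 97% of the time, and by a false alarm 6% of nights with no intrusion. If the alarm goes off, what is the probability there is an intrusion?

Let D = the rare event, + = positive/flagged.
P(D) = 1/200
P(+|D) = 97/100
P(+|D') = 6/100 = 3/50
P(+) = P(+|D)P(D) + P(+|D')P(D')
     = \frac{97}{100} × \frac{1}{200} + \frac{3}{50} × \frac{199}{200}
     = \frac{1291}{20000}
P(D|+) = P(+|D)P(D)/P(+) = \frac{97}{1291}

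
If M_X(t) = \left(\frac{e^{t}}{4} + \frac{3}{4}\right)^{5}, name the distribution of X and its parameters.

The MGF M(t) = \left(\frac{e^{t}}{4} + \frac{3}{4}\right)^{5} is the standard form for the Binomial distribution.
Comparing with the known MGF formula identifies: Binomial(n=5, p=1/4)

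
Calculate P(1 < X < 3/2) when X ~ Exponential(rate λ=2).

P(1 < X < 3/2) = ∫_{1}^{3/2} f(x) dx
where f(x) = 2 e^{- 2 x}
= - \frac{1 - e}{e^{3}}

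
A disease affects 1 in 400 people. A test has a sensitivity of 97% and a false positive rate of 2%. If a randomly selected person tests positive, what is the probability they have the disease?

Let D = the rare event, + = positive/flagged.
P(D) = 1/400
P(+|D) = 97/100
P(+|D') = 2/100 = 1/50
P(+) = P(+|D)P(D) + P(+|D')P(D')
     = \frac{97}{100} × \frac{1}{400} + \frac{1}{50} × \frac{399}{400}
     = \frac{179}{8000}
P(D|+) = P(+|D)P(D)/P(+) = \frac{97}{895}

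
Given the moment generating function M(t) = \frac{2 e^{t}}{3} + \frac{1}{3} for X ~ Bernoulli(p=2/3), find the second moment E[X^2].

To find E[X^2], compute M^(2)(0):
M^(1)(t) = \frac{2 e^{t}}{3}
M^(2)(t) = \frac{2 e^{t}}{3}
M^(2)(0) = \frac{2}{3}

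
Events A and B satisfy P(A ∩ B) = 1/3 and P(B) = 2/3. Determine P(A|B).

P(A|B) = P(A ∩ B) / P(B)
= (1/3) / (2/3)
= 1/2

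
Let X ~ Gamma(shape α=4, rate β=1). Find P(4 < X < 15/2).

P(4 < X < 15/2) = ∫_{4}^{15/2} f(x) dx
where f(x) = \frac{x^{3} e^{- x}}{6}
= - \frac{1711}{16 e^{\frac{15}{2}}} + \frac{71}{3 e^{4}}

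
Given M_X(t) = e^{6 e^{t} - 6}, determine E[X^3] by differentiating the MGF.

To find E[X^3], compute M^(3)(0):
M^(1)(t) = 6 e^{t} e^{6 e^{t} - 6}
M^(2)(t) = 36 e^{2 t} e^{6 e^{t} - 6} + 6 e^{t} e^{6 e^{t} - 6}
M^(3)(t) = 216 e^{3 t} e^{6 e^{t} - 6} + 108 e^{2 t} e^{6 e^{t} - 6} + 6 e^{t} e^{6 e^{t} - 6}
M^(3)(0) = 330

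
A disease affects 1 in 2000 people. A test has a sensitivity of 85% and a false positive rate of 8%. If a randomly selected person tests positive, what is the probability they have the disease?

Let D = the rare event, + = positive/flagged.
P(D) = 1/2000
P(+|D) = 85/100 = 17/20
P(+|D') = 8/100 = 2/25
P(+) = P(+|D)P(D) + P(+|D')P(D')
     = \frac{17}{20} × \frac{1}{2000} + \frac{2}{25} × \frac{1999}{2000}
     = \frac{16077}{200000}
P(D|+) = P(+|D)P(D)/P(+) = \frac{85}{16077}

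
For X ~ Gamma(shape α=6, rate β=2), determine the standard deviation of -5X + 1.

For X ~ Gamma(shape α=6, rate β=2):
Var(X) = \frac{3}{2}
SD(X) = √(Var(X)) = √(\frac{3}{2}) = \frac{\sqrt{6}}{2}
SD(-5X + 1) = |-5| × SD(X) = 5 × \frac{\sqrt{6}}{2} = \frac{5 \sqrt{6}}{2}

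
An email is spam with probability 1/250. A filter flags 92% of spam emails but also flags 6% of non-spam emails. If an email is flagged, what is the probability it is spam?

Let D = the rare event, + = positive/flagged.
P(D) = 1/250
P(+|D) = 92/100 = 23/25
P(+|D') = 6/100 = 3/50
P(+) = P(+|D)P(D) + P(+|D')P(D')
     = \frac{23}{25} × \frac{1}{250} + \frac{3}{50} × \frac{249}{250}
     = \frac{793}{12500}
P(D|+) = P(+|D)P(D)/P(+) = \frac{46}{793}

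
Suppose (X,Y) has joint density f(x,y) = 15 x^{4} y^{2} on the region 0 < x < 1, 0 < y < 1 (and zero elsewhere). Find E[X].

E[X] = ∫_0^1 ∫_0^1 x × f(x,y) dy dx
= ∫_0^1 ∫_0^1 x × (15 x^{4} y^{2}) dy dx
= \frac{5}{6}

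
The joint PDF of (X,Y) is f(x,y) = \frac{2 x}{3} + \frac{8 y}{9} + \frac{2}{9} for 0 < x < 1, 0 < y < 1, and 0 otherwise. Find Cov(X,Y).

E[XY] = ∫∫ xy × f(x,y) dx dy = \frac{17}{54}
E[X] = \frac{5}{9}
E[Y] = \frac{31}{54}
Cov(X,Y) = E[XY] - E[X]E[Y] = - \frac{1}{243}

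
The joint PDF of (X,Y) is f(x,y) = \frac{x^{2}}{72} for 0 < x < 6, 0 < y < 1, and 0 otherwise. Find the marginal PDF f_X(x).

f_X(x) = ∫_0^1 f(x,y) dy
= ∫_0^1 \frac{x^{2}}{72} dy
= \frac{x^{2}}{72} for 0 < x < 6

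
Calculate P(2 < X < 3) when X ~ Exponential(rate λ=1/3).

P(2 < X < 3) = ∫_{2}^{3} f(x) dx
where f(x) = \frac{e^{- \frac{x}{3}}}{3}
= - \frac{1}{e} + e^{- \frac{2}{3}}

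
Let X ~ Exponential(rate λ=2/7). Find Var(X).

For X ~ Exponential(rate λ=2/7):
Var(X) = \frac{49}{4}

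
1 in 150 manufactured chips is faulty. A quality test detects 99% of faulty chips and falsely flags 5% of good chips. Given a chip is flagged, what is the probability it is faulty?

Let D = the rare event, + = positive/flagged.
P(D) = 1/150
P(+|D) = 99/100
P(+|D') = 5/100 = 1/20
P(+) = P(+|D)P(D) + P(+|D')P(D')
     = \frac{99}{100} × \frac{1}{150} + \frac{1}{20} × \frac{149}{150}
     = \frac{211}{3750}
P(D|+) = P(+|D)P(D)/P(+) = \frac{99}{844}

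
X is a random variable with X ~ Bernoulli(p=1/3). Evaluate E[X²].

Using the identity E[X²] = Var(X) + (E[X])²:
E[X] = \frac{1}{3}
Var(X) = \frac{2}{9}
E[X²] = \frac{2}{9} + (\frac{1}{3})²
= \frac{1}{3}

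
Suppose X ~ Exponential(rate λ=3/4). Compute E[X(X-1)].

E[X(X-1)] = E[X² - X] = E[X²] - E[X]
E[X] = \frac{4}{3}
E[X²] = Var(X) + (E[X])² = \frac{16}{9} + (\frac{4}{3})² = \frac{32}{9}
E[X(X-1)] = \frac{32}{9} - \frac{4}{3} = \frac{20}{9}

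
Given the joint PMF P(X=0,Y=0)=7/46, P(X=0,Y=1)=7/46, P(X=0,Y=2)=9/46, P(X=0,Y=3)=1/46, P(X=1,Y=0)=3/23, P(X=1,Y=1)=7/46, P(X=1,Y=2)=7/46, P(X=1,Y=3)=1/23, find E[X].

First find marginal of X:
P(X=0) = 12/23
P(X=1) = 11/23
E[X] = 0 × 12/23 + 1 × 11/23 = 11/23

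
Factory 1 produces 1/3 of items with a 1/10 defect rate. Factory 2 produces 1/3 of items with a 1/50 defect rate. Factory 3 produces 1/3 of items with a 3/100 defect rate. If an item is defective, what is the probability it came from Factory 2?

Using Bayes' theorem:
P(F1) = 1/3, P(D|F1) = 1/10
P(F2) = 1/3, P(D|F2) = 1/50
P(F3) = 1/3, P(D|F3) = 3/100
P(D) = P(D|F1)P(F1) + P(D|F2)P(F2) + P(D|F3)P(F3)
     = \frac{1}{20}
P(F2|D) = P(D|F2)P(F2) / P(D)
= \frac{2}{15}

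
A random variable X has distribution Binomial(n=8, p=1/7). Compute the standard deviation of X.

For X ~ Binomial(n=8, p=1/7):
Var(X) = \frac{48}{49}
SD(X) = √(Var(X)) = √(\frac{48}{49}) = \frac{4 \sqrt{3}}{7}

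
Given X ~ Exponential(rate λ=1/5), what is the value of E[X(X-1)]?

E[X(X-1)] = E[X² - X] = E[X²] - E[X]
E[X] = 5
E[X²] = Var(X) + (E[X])² = 25 + (5)² = 50
E[X(X-1)] = 50 - 5 = 45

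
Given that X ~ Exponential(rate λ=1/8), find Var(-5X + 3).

For X ~ Exponential(rate λ=1/8):
Var(X) = 64
Var(-5X + 3) = (-5)² × Var(X) = 25 × 64 = 1600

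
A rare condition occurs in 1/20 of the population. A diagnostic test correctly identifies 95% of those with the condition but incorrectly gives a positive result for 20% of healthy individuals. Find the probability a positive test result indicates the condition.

Let D = the rare event, + = positive/flagged.
P(D) = 1/20
P(+|D) = 95/100 = 19/20
P(+|D') = 20/100 = 1/5
P(+) = P(+|D)P(D) + P(+|D')P(D')
     = \frac{19}{20} × \frac{1}{20} + \frac{1}{5} × \frac{19}{20}
     = \frac{19}{80}
P(D|+) = P(+|D)P(D)/P(+) = \frac{1}{5}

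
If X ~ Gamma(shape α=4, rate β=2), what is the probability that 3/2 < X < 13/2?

P(3/2 < X < 13/2) = ∫_{3/2}^{13/2} f(x) dx
where f(x) = \frac{8 x^{3} e^{- 2 x}}{3}
= \frac{-1394 + 39 e^{10}}{3 e^{13}}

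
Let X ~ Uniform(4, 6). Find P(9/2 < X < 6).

P(9/2 < X < 6) = ∫_{9/2}^{6} f(x) dx
where f(x) = \frac{1}{2}
= \frac{3}{4}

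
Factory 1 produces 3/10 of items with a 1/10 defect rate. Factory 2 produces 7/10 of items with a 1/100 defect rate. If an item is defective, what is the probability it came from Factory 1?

Using Bayes' theorem:
P(F1) = 3/10, P(D|F1) = 1/10
P(F2) = 7/10, P(D|F2) = 1/100
P(D) = P(D|F1)P(F1) + P(D|F2)P(F2)
     = \frac{37}{1000}
P(F1|D) = P(D|F1)P(F1) / P(D)
= \frac{30}{37}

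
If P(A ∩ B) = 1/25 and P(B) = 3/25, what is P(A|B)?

P(A|B) = P(A ∩ B) / P(B)
= (1/25) / (3/25)
= 1/3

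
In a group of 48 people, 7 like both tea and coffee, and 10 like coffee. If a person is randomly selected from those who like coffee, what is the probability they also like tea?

P(A ∩ B) = 7/48
P(B) = 10/48 = 5/24
P(A|B) = P(A ∩ B) / P(B) = (7/48) / (5/24) = 7/10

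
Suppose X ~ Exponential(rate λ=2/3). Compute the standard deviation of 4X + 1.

For X ~ Exponential(rate λ=2/3):
Var(X) = \frac{9}{4}
SD(X) = √(Var(X)) = √(\frac{9}{4}) = \frac{3}{2}
SD(4X + 1) = |4| × SD(X) = 4 × \frac{3}{2} = 6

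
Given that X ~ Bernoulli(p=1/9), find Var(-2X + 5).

For X ~ Bernoulli(p=1/9):
Var(X) = \frac{8}{81}
Var(-2X + 5) = (-2)² × Var(X) = 4 × \frac{8}{81} = \frac{32}{81}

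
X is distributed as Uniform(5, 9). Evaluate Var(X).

For X ~ Uniform(5, 9):
Var(X) = \frac{4}{3}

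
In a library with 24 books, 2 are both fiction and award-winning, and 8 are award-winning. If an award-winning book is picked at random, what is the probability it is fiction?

P(A ∩ B) = 2/24 = 1/12
P(B) = 8/24 = 1/3
P(A|B) = P(A ∩ B) / P(B) = (1/12) / (1/3) = 1/4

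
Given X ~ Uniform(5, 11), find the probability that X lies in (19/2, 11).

P(19/2 < X < 11) = ∫_{19/2}^{11} f(x) dx
where f(x) = \frac{1}{6}
= \frac{1}{4}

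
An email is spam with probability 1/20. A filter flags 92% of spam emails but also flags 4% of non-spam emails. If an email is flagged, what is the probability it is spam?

Let D = the rare event, + = positive/flagged.
P(D) = 1/20
P(+|D) = 92/100 = 23/25
P(+|D') = 4/100 = 1/25
P(+) = P(+|D)P(D) + P(+|D')P(D')
     = \frac{23}{25} × \frac{1}{20} + \frac{1}{25} × \frac{19}{20}
     = \frac{21}{250}
P(D|+) = P(+|D)P(D)/P(+) = \frac{23}{42}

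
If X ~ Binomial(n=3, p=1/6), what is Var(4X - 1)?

For X ~ Binomial(n=3, p=1/6):
Var(X) = \frac{5}{12}
Var(4X - 1) = (4)² × Var(X) = 16 × \frac{5}{12} = \frac{20}{3}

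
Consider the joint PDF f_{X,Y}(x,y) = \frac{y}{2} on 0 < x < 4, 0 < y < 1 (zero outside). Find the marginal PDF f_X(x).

f_X(x) = ∫_0^1 f(x,y) dy
= ∫_0^1 \frac{y}{2} dy
= \frac{1}{4} for 0 < x < 4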